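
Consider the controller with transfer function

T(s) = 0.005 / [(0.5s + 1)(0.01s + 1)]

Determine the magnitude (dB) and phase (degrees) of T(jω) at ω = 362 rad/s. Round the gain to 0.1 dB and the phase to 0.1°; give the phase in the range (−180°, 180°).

At ω = 362 rad/s:
pole (1 + j362·0.5) = 1 + j181 → |·| ≈ 181, ∠ ≈ 89.68°
pole (1 + j362·0.01) = 1 + j3.62 → |·| ≈ 3.7556, ∠ ≈ 74.56°
|T| = 0.005 · 1 / (181 · 3.7556) ≈ 7.3555e-06
Gain = 20 log₁₀(7.3555e-06) ≈ -102.67 dB
∠T = (0°) − (89.68° + 74.56°) = -164.24°

-102.7 dB, -164.2°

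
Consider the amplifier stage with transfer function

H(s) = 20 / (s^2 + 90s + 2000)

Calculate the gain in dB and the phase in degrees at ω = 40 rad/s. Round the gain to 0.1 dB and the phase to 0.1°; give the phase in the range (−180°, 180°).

-45.2 dB, -83.7°

Substitute s = j40:
Numerator: 20 = 20 + j0
Denominator: (j40)^2 + 90(j40) + 2000 = 400 + j3600
|N| = √(20² + 0²) ≈ 20, ∠N ≈ 0.00°
|D| = √(400² + 3600²) ≈ 3622.2, ∠D ≈ 83.66°
|H| = 20 / 3622.2 ≈ 0.0055215
Gain = 20 log₁₀(0.0055215) ≈ -45.16 dB
∠H = 0.00° − 83.66° = -83.66°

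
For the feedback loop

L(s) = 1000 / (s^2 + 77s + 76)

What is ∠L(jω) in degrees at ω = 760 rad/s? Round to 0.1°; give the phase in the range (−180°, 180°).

Substitute s = j760:
Numerator: 1000 = 1000 + j0
Denominator: (j760)^2 + 77(j760) + 76 = -577524 + j58520
|N| = √(1000² + 0²) ≈ 1000, ∠N ≈ 0.00°
|D| = √(577524² + 58520²) ≈ 5.8048e+05, ∠D ≈ 174.21°
∠L = 0.00° − 174.21° = -174.21°

-174.2°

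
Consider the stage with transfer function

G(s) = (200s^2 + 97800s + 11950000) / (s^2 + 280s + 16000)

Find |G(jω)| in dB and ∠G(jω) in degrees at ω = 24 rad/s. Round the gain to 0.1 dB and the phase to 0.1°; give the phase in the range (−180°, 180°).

57.1 dB, -12.3°

Substitute s = j24:
Numerator: 200(j24)^2 + 97800(j24) + 11950000 = 11834800 + j2347200
Denominator: (j24)^2 + 280(j24) + 16000 = 15424 + j6720
|N| = √(11834800² + 2347200²) ≈ 1.2065e+07, ∠N ≈ 11.22°
|D| = √(15424² + 6720²) ≈ 16824, ∠D ≈ 23.54°
|G| = 1.2065e+07 / 16824 ≈ 717.13
Gain = 20 log₁₀(717.13) ≈ 57.11 dB
∠G = 11.22° − 23.54° = -12.32°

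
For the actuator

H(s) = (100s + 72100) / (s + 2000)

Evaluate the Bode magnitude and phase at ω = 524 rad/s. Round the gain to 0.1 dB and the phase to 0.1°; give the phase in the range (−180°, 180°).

32.7 dB, 21.3°

Substitute s = j524:
Numerator: 100(j524) + 72100 = 72100 + j52400
Denominator: (j524) + 2000 = 2000 + j524
|N| = √(72100² + 52400²) ≈ 89130, ∠N ≈ 36.01°
|D| = √(2000² + 524²) ≈ 2067.5, ∠D ≈ 14.68°
|H| = 89130 / 2067.5 ≈ 43.11
Gain = 20 log₁₀(43.11) ≈ 32.69 dB
∠H = 36.01° − 14.68° = 21.33°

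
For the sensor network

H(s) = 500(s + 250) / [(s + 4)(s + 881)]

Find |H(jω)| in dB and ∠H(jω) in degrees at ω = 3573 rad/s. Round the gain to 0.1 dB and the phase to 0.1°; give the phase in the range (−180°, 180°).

At s = jω = j3573:
zero (s+250): 250 + j3573 → |·| = √(250²+3573²) = √12828829 ≈ 3581.7, ∠ = arctan(3573/250) ≈ 86.00°
pole (s+4): 4 + j3573 → |·| = √(4²+3573²) = √12766345 ≈ 3573, ∠ = arctan(3573/4) ≈ 89.94°
pole (s+881): 881 + j3573 → |·| = √(881²+3573²) = √13542490 ≈ 3680, ∠ = arctan(3573/881) ≈ 76.15°
|H| = 500 · 3581.7 / 1.3149e+07 ≈ 0.1362
Gain = 20 log₁₀(0.1362) ≈ -17.32 dB
∠H = 86.00° − 166.09° = -80.09°

-17.3 dB, -80.1°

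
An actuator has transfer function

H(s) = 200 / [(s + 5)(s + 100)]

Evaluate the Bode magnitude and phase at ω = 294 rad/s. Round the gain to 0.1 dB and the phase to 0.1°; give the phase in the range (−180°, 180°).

-53.2 dB, -160.2°

At s = jω = j294:
pole (s+5): 5 + j294 → |·| = √(5²+294²) = √86461 ≈ 294.04, ∠ = arctan(294/5) ≈ 89.03°
pole (s+100): 100 + j294 → |·| = √(100²+294²) = √96436 ≈ 310.54, ∠ = arctan(294/100) ≈ 71.21°
|H| = 200 / 91311 ≈ 0.0021903
Gain = 20 log₁₀(0.0021903) ≈ -53.19 dB
∠H = 0.00° − 160.24° = -160.24°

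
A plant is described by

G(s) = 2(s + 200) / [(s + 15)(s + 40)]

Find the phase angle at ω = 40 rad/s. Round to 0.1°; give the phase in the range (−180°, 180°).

-103.1°

At s = jω = j40:
zero (s+200): 200 + j40 → |·| = √(200²+40²) = √41600 ≈ 203.96, ∠ = arctan(40/200) ≈ 11.31°
pole (s+15): 15 + j40 → |·| = √(15²+40²) = √1825 ≈ 42.72, ∠ = arctan(40/15) ≈ 69.44°
pole (s+40): 40 + j40 → |·| = √(40²+40²) = √3200 ≈ 56.569, ∠ = arctan(40/40) ≈ 45.00°
∠G = 11.31° − 114.44° = -103.13°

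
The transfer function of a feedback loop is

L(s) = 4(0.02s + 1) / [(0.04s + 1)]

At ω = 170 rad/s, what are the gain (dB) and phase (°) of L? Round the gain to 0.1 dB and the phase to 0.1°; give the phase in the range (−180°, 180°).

6.3 dB, -8.0°

At ω = 170 rad/s:
zero (1 + j170·0.02) = 1 + j3.4 → |·| ≈ 3.544, ∠ ≈ 73.61°
pole (1 + j170·0.04) = 1 + j6.8 → |·| ≈ 6.8731, ∠ ≈ 81.63°
|L| = 4 · 3.544 / (6.8731) ≈ 2.0625
Gain = 20 log₁₀(2.0625) ≈ 6.29 dB
∠L = (73.61°) − (81.63°) = -8.02°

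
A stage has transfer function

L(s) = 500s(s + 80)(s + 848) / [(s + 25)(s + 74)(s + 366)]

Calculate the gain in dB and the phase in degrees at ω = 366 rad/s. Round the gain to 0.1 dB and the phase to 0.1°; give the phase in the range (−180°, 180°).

59.0 dB, -18.6°

At s = jω = j366:
zero (s+80): 80 + j366 → |·| = √(80²+366²) = √140356 ≈ 374.64, ∠ = arctan(366/80) ≈ 77.67°
zero (s+848): 848 + j366 → |·| = √(848²+366²) = √853060 ≈ 923.61, ∠ = arctan(366/848) ≈ 23.35°
zero at origin: s = j366 → |·| = 366, ∠ = 90.00°
pole (s+25): 25 + j366 → |·| = √(25²+366²) = √134581 ≈ 366.85, ∠ = arctan(366/25) ≈ 86.09°
pole (s+74): 74 + j366 → |·| = √(74²+366²) = √139432 ≈ 373.41, ∠ = arctan(366/74) ≈ 78.57°
pole (s+366): 366 + j366 → |·| = √(366²+366²) = √267912 ≈ 517.6, ∠ = arctan(366/366) ≈ 45.00°
|L| = 500 · 1.2664e+08 / 7.0904e+07 ≈ 893.04
Gain = 20 log₁₀(893.04) ≈ 59.02 dB
∠L = 191.02° − 209.66° = -18.64°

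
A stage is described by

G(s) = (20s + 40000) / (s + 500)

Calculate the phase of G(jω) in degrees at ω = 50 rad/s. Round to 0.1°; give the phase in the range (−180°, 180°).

-4.3°

Substitute s = j50:
Numerator: 20(j50) + 40000 = 40000 + j1000
Denominator: (j50) + 500 = 500 + j50
|N| = √(40000² + 1000²) ≈ 40012, ∠N ≈ 1.43°
|D| = √(500² + 50²) ≈ 502.49, ∠D ≈ 5.71°
∠G = 1.43° − 5.71° = -4.28°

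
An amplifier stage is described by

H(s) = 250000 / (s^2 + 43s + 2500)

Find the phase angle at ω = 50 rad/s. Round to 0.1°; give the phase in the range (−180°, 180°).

At s = jω = j50:
quadratic: (j50)² + 43·j50 + 2500 = 0 + j2150 → |·| ≈ 2150, ∠ ≈ 90.00°
∠H = 0.00° − 90.00° = -90.00°

-90.0°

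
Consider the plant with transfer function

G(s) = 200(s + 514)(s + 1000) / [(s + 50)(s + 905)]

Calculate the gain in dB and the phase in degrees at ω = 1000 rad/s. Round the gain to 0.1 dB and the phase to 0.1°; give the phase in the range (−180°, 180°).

47.4 dB, -27.2°

At s = jω = j1000:
zero (s+514): 514 + j1000 → |·| = √(514²+1000²) = √1264196 ≈ 1124.4, ∠ = arctan(1000/514) ≈ 62.80°
zero (s+1000): 1000 + j1000 → |·| = √(1000²+1000²) = √2000000 ≈ 1414.2, ∠ = arctan(1000/1000) ≈ 45.00°
pole (s+50): 50 + j1000 → |·| = √(50²+1000²) = √1002500 ≈ 1001.2, ∠ = arctan(1000/50) ≈ 87.14°
pole (s+905): 905 + j1000 → |·| = √(905²+1000²) = √1819025 ≈ 1348.7, ∠ = arctan(1000/905) ≈ 47.85°
|G| = 200 · 1.5901e+06 / 1.3503e+06 ≈ 235.52
Gain = 20 log₁₀(235.52) ≈ 47.44 dB
∠G = 107.80° − 134.99° = -27.19°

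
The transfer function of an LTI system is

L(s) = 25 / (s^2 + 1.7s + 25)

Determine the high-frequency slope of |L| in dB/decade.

Each pole contributes −20 dB/decade at high frequency; each zero contributes +20 dB/decade.
Net: 0 zero(s) − 2 pole(s) → -40 dB/decade.

-40 dB/decade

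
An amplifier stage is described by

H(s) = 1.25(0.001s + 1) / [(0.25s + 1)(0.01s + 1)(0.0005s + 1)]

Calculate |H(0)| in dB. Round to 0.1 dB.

H(0) = 1.25 · 1 / 1 = 1.25
20 log₁₀(1.25) ≈ 1.94 dB

1.9 dB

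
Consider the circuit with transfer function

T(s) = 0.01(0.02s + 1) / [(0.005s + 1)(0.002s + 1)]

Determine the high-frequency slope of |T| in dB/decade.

Each pole contributes −20 dB/decade at high frequency; each zero contributes +20 dB/decade.
Net: 1 zero(s) − 2 pole(s) → -20 dB/decade.

-20 dB/decade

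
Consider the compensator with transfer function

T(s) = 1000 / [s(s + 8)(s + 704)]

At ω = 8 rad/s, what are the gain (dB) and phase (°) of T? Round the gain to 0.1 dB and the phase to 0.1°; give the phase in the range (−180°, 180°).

-36.1 dB, -135.7°

At s = jω = j8:
pole (s+8): 8 + j8 → |·| = √(8²+8²) = √128 ≈ 11.314, ∠ = arctan(8/8) ≈ 45.00°
pole (s+704): 704 + j8 → |·| = √(704²+8²) = √495680 ≈ 704.05, ∠ = arctan(8/704) ≈ 0.65°
pole at origin: |s| = 8, ∠ = 90.00° (in denominator)
|T| = 1000 / 63725 ≈ 0.015692
Gain = 20 log₁₀(0.015692) ≈ -36.09 dB
∠T = 0.00° − 135.65° = -135.65°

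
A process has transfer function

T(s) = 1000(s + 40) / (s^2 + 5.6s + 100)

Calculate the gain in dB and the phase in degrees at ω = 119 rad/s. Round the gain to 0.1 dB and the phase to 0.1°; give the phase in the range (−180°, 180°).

At s = jω = j119:
zero (s+40): 40 + j119 → |·| = √(40²+119²) = √15761 ≈ 125.54, ∠ = arctan(119/40) ≈ 71.42°
quadratic: (j119)² + 5.6·j119 + 100 = -14061 + j666.4 → |·| ≈ 14077, ∠ ≈ 177.29°
|T| = 1000 · 125.54 / 14077 ≈ 8.9181
Gain = 20 log₁₀(8.9181) ≈ 19.01 dB
∠T = 71.42° − 177.29° = -105.87°

19.0 dB, -105.9°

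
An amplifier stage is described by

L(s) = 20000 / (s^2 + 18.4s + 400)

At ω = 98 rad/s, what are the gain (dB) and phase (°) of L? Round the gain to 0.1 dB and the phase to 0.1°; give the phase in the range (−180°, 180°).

6.6 dB, -168.9°

At s = jω = j98:
quadratic: (j98)² + 18.4·j98 + 400 = -9204 + j1803.2 → |·| ≈ 9379, ∠ ≈ 168.92°
|L| = 20000 / 9379 ≈ 2.1324
Gain = 20 log₁₀(2.1324) ≈ 6.58 dB
∠L = 0.00° − 168.92° = -168.92°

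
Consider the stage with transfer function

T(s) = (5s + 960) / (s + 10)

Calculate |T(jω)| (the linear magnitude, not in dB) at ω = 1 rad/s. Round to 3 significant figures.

Substitute s = j1:
Numerator: 5(j1) + 960 = 960 + j5
Denominator: (j1) + 10 = 10 + j1
|N| = √(960² + 5²) ≈ 960.01, ∠N ≈ 0.30°
|D| = √(10² + 1²) ≈ 10.05, ∠D ≈ 5.71°
|T| = 960.01 / 10.05 ≈ 95.523

95.5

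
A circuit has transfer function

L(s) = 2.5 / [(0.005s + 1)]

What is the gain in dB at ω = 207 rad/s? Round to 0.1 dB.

4.8 dB

At ω = 207 rad/s:
pole (1 + j207·0.005) = 1 + j1.035 → |·| ≈ 1.4392, ∠ ≈ 45.99°
|L| = 2.5 · 1 / (1.4392) ≈ 1.7371
Gain = 20 log₁₀(1.7371) ≈ 4.80 dB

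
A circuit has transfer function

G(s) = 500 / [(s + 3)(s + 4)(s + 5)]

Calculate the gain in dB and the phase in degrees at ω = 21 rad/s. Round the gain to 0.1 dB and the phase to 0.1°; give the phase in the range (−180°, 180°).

-25.8 dB, 122.3°

At s = jω = j21:
pole (s+3): 3 + j21 → |·| = √(3²+21²) = √450 ≈ 21.213, ∠ = arctan(21/3) ≈ 81.87°
pole (s+4): 4 + j21 → |·| = √(4²+21²) = √457 ≈ 21.378, ∠ = arctan(21/4) ≈ 79.22°
pole (s+5): 5 + j21 → |·| = √(5²+21²) = √466 ≈ 21.587, ∠ = arctan(21/5) ≈ 76.61°
|G| = 500 / 9789.5 ≈ 0.051075
Gain = 20 log₁₀(0.051075) ≈ -25.84 dB
∠G = 0.00° − 237.70° = -237.70° ≡ 122.30° (principal value)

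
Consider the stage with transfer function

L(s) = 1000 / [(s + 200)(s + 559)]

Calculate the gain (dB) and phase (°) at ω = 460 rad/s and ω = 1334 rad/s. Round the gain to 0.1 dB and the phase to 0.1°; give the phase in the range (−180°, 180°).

ω = 460: -51.2 dB, -106.0°; ω = 1334: -65.8 dB, -148.7°

At s = jω = j460:
pole (s+200): 200 + j460 → |·| = √(200²+460²) = √251600 ≈ 501.6, ∠ = arctan(460/200) ≈ 66.50°
pole (s+559): 559 + j460 → |·| = √(559²+460²) = √524081 ≈ 723.93, ∠ = arctan(460/559) ≈ 39.45°
|L| = 1000 / 3.6312e+05 ≈ 0.0027539
Gain = 20 log₁₀(0.0027539) ≈ -51.20 dB
∠L = 0.00° − 105.95° = -105.95°

At s = jω = j1334:
pole (s+200): 200 + j1334 → |·| = √(200²+1334²) = √1819556 ≈ 1348.9, ∠ = arctan(1334/200) ≈ 81.47°
pole (s+559): 559 + j1334 → |·| = √(559²+1334²) = √2092037 ≈ 1446.4, ∠ = arctan(1334/559) ≈ 67.26°
|L| = 1000 / 1.951e+06 ≈ 0.00051256
Gain = 20 log₁₀(0.00051256) ≈ -65.81 dB
∠L = 0.00° − 148.73° = -148.73°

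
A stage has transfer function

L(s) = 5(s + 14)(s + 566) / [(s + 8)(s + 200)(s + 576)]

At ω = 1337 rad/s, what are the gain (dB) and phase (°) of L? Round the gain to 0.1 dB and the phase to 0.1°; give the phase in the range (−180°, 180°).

At s = jω = j1337:
zero (s+14): 14 + j1337 → |·| = √(14²+1337²) = √1787765 ≈ 1337.1, ∠ = arctan(1337/14) ≈ 89.40°
zero (s+566): 566 + j1337 → |·| = √(566²+1337²) = √2107925 ≈ 1451.9, ∠ = arctan(1337/566) ≈ 67.06°
pole (s+8): 8 + j1337 → |·| = √(8²+1337²) = √1787633 ≈ 1337, ∠ = arctan(1337/8) ≈ 89.66°
pole (s+200): 200 + j1337 → |·| = √(200²+1337²) = √1827569 ≈ 1351.9, ∠ = arctan(1337/200) ≈ 81.49°
pole (s+576): 576 + j1337 → |·| = √(576²+1337²) = √2119345 ≈ 1455.8, ∠ = arctan(1337/576) ≈ 66.69°
|L| = 5 · 1.9413e+06 / 2.6313e+09 ≈ 0.0036889
Gain = 20 log₁₀(0.0036889) ≈ -48.66 dB
∠L = 156.46° − 237.84° = -81.38°

-48.7 dB, -81.4°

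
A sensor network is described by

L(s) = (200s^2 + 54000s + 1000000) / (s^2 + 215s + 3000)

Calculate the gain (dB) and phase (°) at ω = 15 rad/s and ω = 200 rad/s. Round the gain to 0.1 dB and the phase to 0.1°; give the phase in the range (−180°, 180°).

ω = 15: 49.4 dB, -9.0°; ω = 200: 47.1 dB, -7.8°

Substitute s = j15:
Numerator: 200(j15)^2 + 54000(j15) + 1000000 = 955000 + j810000
Denominator: (j15)^2 + 215(j15) + 3000 = 2775 + j3225
|N| = √(955000² + 810000²) ≈ 1.2522e+06, ∠N ≈ 40.30°
|D| = √(2775² + 3225²) ≈ 4254.6, ∠D ≈ 49.29°
|L| = 1.2522e+06 / 4254.6 ≈ 294.32
Gain = 20 log₁₀(294.32) ≈ 49.38 dB
∠L = 40.30° − 49.29° = -8.99°

Substitute s = j200:
Numerator: 200(j200)^2 + 54000(j200) + 1000000 = -7000000 + j10800000
Denominator: (j200)^2 + 215(j200) + 3000 = -37000 + j43000
|N| = √(7000000² + 10800000²) ≈ 1.287e+07, ∠N ≈ 122.95°
|D| = √(37000² + 43000²) ≈ 56727, ∠D ≈ 130.71°
|L| = 1.287e+07 / 56727 ≈ 226.88
Gain = 20 log₁₀(226.88) ≈ 47.12 dB
∠L = 122.95° − 130.71° = -7.76°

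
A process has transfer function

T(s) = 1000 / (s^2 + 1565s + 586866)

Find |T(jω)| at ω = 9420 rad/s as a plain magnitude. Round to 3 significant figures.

1.12e-05

Substitute s = j9420:
Numerator: 1000 = 1000 + j0
Denominator: (j9420)^2 + 1565(j9420) + 586866 = -88149534 + j14742300
|N| = √(1000² + 0²) ≈ 1000, ∠N ≈ 0.00°
|D| = √(88149534² + 14742300²) ≈ 8.9374e+07, ∠D ≈ 170.51°
|T| = 1000 / 8.9374e+07 ≈ 1.1189e-05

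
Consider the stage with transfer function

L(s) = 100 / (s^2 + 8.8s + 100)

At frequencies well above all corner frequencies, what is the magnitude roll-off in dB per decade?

Each pole contributes −20 dB/decade at high frequency; each zero contributes +20 dB/decade.
Net: 0 zero(s) − 2 pole(s) → -40 dB/decade.

-40 dB/decade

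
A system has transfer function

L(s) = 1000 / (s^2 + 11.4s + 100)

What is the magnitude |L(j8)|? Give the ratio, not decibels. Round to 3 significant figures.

At s = jω = j8:
quadratic: (j8)² + 11.4·j8 + 100 = 36 + j91.2 → |·| ≈ 98.048, ∠ ≈ 68.46°
|L| = 1000 / 98.048 ≈ 10.199

10.2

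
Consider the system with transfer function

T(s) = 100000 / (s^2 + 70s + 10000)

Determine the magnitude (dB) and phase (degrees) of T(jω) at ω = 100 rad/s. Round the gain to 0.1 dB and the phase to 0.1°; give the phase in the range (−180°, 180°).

At s = jω = j100:
quadratic: (j100)² + 70·j100 + 10000 = 0 + j7000 → |·| ≈ 7000, ∠ ≈ 90.00°
|T| = 100000 / 7000 ≈ 14.286
Gain = 20 log₁₀(14.286) ≈ 23.10 dB
∠T = 0.00° − 90.00° = -90.00°

23.1 dB, -90.0°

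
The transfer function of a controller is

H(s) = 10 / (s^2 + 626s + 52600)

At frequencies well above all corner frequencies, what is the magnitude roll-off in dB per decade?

-40 dB/decade

Each pole contributes −20 dB/decade at high frequency; each zero contributes +20 dB/decade.
Net: 0 zero(s) − 2 pole(s) → -40 dB/decade.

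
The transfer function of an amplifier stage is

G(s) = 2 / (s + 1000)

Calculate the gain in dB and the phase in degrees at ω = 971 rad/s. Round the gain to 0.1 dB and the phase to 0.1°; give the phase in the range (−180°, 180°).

-56.9 dB, -44.2°

At s = jω = j971:
pole (s+1000): 1000 + j971 → |·| = √(1000²+971²) = √1942841 ≈ 1393.9, ∠ = arctan(971/1000) ≈ 44.16°
|G| = 2 / 1393.9 ≈ 0.0014348
Gain = 20 log₁₀(0.0014348) ≈ -56.86 dB
∠G = 0.00° − 44.16° = -44.16°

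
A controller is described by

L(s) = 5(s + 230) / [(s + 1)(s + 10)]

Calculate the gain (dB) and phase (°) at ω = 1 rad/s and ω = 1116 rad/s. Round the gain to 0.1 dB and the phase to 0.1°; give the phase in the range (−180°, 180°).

At s = jω = j1:
zero (s+230): 230 + j1 → |·| = √(230²+1²) = √52901 ≈ 230, ∠ = arctan(1/230) ≈ 0.25°
pole (s+1): 1 + j1 → |·| = √(1²+1²) = √2 ≈ 1.4142, ∠ = arctan(1/1) ≈ 45.00°
pole (s+10): 10 + j1 → |·| = √(10²+1²) = √101 ≈ 10.05, ∠ = arctan(1/10) ≈ 5.71°
|L| = 5 · 230 / 14.213 ≈ 80.912
Gain = 20 log₁₀(80.912) ≈ 38.16 dB
∠L = 0.25° − 50.71° = -50.46°

At s = jω = j1116:
zero (s+230): 230 + j1116 → |·| = √(230²+1116²) = √1298356 ≈ 1139.5, ∠ = arctan(1116/230) ≈ 78.35°
pole (s+1): 1 + j1116 → |·| = √(1²+1116²) = √1245457 ≈ 1116, ∠ = arctan(1116/1) ≈ 89.95°
pole (s+10): 10 + j1116 → |·| = √(10²+1116²) = √1245556 ≈ 1116, ∠ = arctan(1116/10) ≈ 89.49°
|L| = 5 · 1139.5 / 1.2455e+06 ≈ 0.0045745
Gain = 20 log₁₀(0.0045745) ≈ -46.79 dB
∠L = 78.35° − 179.44° = -101.09°

ω = 1: 38.2 dB, -50.5°; ω = 1116: -46.8 dB, -101.1°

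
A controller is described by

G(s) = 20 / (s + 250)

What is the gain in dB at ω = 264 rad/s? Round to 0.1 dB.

-25.2 dB

At s = jω = j264:
pole (s+250): 250 + j264 → |·| = √(250²+264²) = √132196 ≈ 363.59, ∠ = arctan(264/250) ≈ 46.56°
|G| = 20 / 363.59 ≈ 0.055007
Gain = 20 log₁₀(0.055007) ≈ -25.19 dB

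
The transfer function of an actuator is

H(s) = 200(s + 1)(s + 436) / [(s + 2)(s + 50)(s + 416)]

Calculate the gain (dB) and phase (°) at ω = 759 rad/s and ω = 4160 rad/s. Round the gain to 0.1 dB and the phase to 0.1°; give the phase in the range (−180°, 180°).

ω = 759: -11.5 dB, -87.3°; ω = 4160: -26.4 dB, -89.6°

At s = jω = j759:
zero (s+1): 1 + j759 → |·| = √(1²+759²) = √576082 ≈ 759, ∠ = arctan(759/1) ≈ 89.92°
zero (s+436): 436 + j759 → |·| = √(436²+759²) = √766177 ≈ 875.32, ∠ = arctan(759/436) ≈ 60.13°
pole (s+2): 2 + j759 → |·| = √(2²+759²) = √576085 ≈ 759, ∠ = arctan(759/2) ≈ 89.85°
pole (s+50): 50 + j759 → |·| = √(50²+759²) = √578581 ≈ 760.65, ∠ = arctan(759/50) ≈ 86.23°
pole (s+416): 416 + j759 → |·| = √(416²+759²) = √749137 ≈ 865.53, ∠ = arctan(759/416) ≈ 61.27°
|H| = 200 · 6.6437e+05 / 4.997e+08 ≈ 0.26591
Gain = 20 log₁₀(0.26591) ≈ -11.51 dB
∠H = 150.05° − 237.35° = -87.30°

At s = jω = j4160:
zero (s+1): 1 + j4160 → |·| = √(1²+4160²) = √17305601 ≈ 4160, ∠ = arctan(4160/1) ≈ 89.99°
zero (s+436): 436 + j4160 → |·| = √(436²+4160²) = √17495696 ≈ 4182.8, ∠ = arctan(4160/436) ≈ 84.02°
pole (s+2): 2 + j4160 → |·| = √(2²+4160²) = √17305604 ≈ 4160, ∠ = arctan(4160/2) ≈ 89.97°
pole (s+50): 50 + j4160 → |·| = √(50²+4160²) = √17308100 ≈ 4160.3, ∠ = arctan(4160/50) ≈ 89.31°
pole (s+416): 416 + j4160 → |·| = √(416²+4160²) = √17478656 ≈ 4180.7, ∠ = arctan(4160/416) ≈ 84.29°
|H| = 200 · 1.74e+07 / 7.2355e+10 ≈ 0.048096
Gain = 20 log₁₀(0.048096) ≈ -26.36 dB
∠H = 174.01° − 263.57° = -89.56°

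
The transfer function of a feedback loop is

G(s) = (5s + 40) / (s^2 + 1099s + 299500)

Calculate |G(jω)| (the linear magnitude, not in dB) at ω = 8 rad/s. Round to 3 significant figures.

Substitute s = j8:
Numerator: 5(j8) + 40 = 40 + j40
Denominator: (j8)^2 + 1099(j8) + 299500 = 299436 + j8792
|N| = √(40² + 40²) ≈ 56.569, ∠N ≈ 45.00°
|D| = √(299436² + 8792²) ≈ 2.9957e+05, ∠D ≈ 1.68°
|G| = 56.569 / 2.9957e+05 ≈ 0.00018883

0.000189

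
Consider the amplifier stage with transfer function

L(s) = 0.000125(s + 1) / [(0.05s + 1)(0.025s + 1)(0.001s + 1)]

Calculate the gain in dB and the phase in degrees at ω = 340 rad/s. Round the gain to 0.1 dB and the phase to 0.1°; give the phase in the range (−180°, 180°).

-71.2 dB, -98.9°

At ω = 340 rad/s:
zero (1 + j340·1) = 1 + j340 → |·| ≈ 340, ∠ ≈ 89.83°
pole (1 + j340·0.05) = 1 + j17 → |·| ≈ 17.029, ∠ ≈ 86.63°
pole (1 + j340·0.025) = 1 + j8.5 → |·| ≈ 8.5586, ∠ ≈ 83.29°
pole (1 + j340·0.001) = 1 + j0.34 → |·| ≈ 1.0562, ∠ ≈ 18.78°
|L| = 0.000125 · 340 / (17.029 · 8.5586 · 1.0562) ≈ 0.00027609
Gain = 20 log₁₀(0.00027609) ≈ -71.18 dB
∠L = (89.83°) − (86.63° + 83.29° + 18.78°) = -98.87°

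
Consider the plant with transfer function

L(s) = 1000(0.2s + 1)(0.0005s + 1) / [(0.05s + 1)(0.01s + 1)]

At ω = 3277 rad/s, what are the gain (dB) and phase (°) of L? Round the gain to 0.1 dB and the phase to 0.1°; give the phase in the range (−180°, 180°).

47.4 dB, -29.4°

At ω = 3277 rad/s:
zero (1 + j3277·0.2) = 1 + j655.4 → |·| ≈ 655.4, ∠ ≈ 89.91°
zero (1 + j3277·0.0005) = 1 + j1.6385 → |·| ≈ 1.9196, ∠ ≈ 58.60°
pole (1 + j3277·0.05) = 1 + j163.85 → |·| ≈ 163.85, ∠ ≈ 89.65°
pole (1 + j3277·0.01) = 1 + j32.77 → |·| ≈ 32.785, ∠ ≈ 88.25°
|L| = 1000 · 655.4 · 1.9196 / (163.85 · 32.785) ≈ 234.2
Gain = 20 log₁₀(234.2) ≈ 47.39 dB
∠L = (89.91° + 58.60°) − (89.65° + 88.25°) = -29.39°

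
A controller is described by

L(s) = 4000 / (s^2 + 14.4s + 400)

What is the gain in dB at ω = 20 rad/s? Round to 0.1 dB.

22.9 dB

At s = jω = j20:
quadratic: (j20)² + 14.4·j20 + 400 = 0 + j288 → |·| ≈ 288, ∠ ≈ 90.00°
|L| = 4000 / 288 ≈ 13.889
Gain = 20 log₁₀(13.889) ≈ 22.85 dB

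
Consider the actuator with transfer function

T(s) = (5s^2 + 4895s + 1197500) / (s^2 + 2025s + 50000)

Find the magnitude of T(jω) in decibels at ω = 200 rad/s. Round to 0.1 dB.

10.8 dB

Substitute s = j200:
Numerator: 5(j200)^2 + 4895(j200) + 1197500 = 997500 + j979000
Denominator: (j200)^2 + 2025(j200) + 50000 = 10000 + j405000
|N| = √(997500² + 979000²) ≈ 1.3977e+06, ∠N ≈ 44.46°
|D| = √(10000² + 405000²) ≈ 4.0512e+05, ∠D ≈ 88.59°
|T| = 1.3977e+06 / 4.0512e+05 ≈ 3.4501
Gain = 20 log₁₀(3.4501) ≈ 10.76 dB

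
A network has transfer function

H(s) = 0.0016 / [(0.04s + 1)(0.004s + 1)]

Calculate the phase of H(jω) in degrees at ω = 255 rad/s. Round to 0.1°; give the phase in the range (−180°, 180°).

-130.0°

At ω = 255 rad/s:
pole (1 + j255·0.04) = 1 + j10.2 → |·| ≈ 10.249, ∠ ≈ 84.40°
pole (1 + j255·0.004) = 1 + j1.02 → |·| ≈ 1.4284, ∠ ≈ 45.57°
∠H = (0°) − (84.40° + 45.57°) = -129.97°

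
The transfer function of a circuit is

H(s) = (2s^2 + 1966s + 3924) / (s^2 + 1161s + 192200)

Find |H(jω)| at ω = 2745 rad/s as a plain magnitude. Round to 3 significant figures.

Substitute s = j2745:
Numerator: 2(j2745)^2 + 1966(j2745) + 3924 = -15066126 + j5396670
Denominator: (j2745)^2 + 1161(j2745) + 192200 = -7342825 + j3186945
|N| = √(15066126² + 5396670²) ≈ 1.6004e+07, ∠N ≈ 160.29°
|D| = √(7342825² + 3186945²) ≈ 8.0046e+06, ∠D ≈ 156.54°
|H| = 1.6004e+07 / 8.0046e+06 ≈ 1.9994

2.00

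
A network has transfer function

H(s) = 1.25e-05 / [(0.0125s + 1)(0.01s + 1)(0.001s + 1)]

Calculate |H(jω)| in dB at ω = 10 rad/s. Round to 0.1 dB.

-98.2 dB

At ω = 10 rad/s:
pole (1 + j10·0.0125) = 1 + j0.125 → |·| ≈ 1.0078, ∠ ≈ 7.13°
pole (1 + j10·0.01) = 1 + j0.1 → |·| ≈ 1.005, ∠ ≈ 5.71°
pole (1 + j10·0.001) = 1 + j0.01 → |·| ≈ 1, ∠ ≈ 0.57°
|H| = 1.25e-05 · 1 / (1.0078 · 1.005 · 1) ≈ 1.2342e-05
Gain = 20 log₁₀(1.2342e-05) ≈ -98.17 dB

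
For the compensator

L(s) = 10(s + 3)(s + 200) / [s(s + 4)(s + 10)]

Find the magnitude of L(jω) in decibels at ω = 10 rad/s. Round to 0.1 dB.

22.8 dB

At s = jω = j10:
zero (s+3): 3 + j10 → |·| = √(3²+10²) = √109 ≈ 10.44, ∠ = arctan(10/3) ≈ 73.30°
zero (s+200): 200 + j10 → |·| = √(200²+10²) = √40100 ≈ 200.25, ∠ = arctan(10/200) ≈ 2.86°
pole (s+4): 4 + j10 → |·| = √(4²+10²) = √116 ≈ 10.77, ∠ = arctan(10/4) ≈ 68.20°
pole (s+10): 10 + j10 → |·| = √(10²+10²) = √200 ≈ 14.142, ∠ = arctan(10/10) ≈ 45.00°
pole at origin: |s| = 10, ∠ = 90.00° (in denominator)
|L| = 10 · 2090.6 / 1523.1 ≈ 13.726
Gain = 20 log₁₀(13.726) ≈ 22.75 dB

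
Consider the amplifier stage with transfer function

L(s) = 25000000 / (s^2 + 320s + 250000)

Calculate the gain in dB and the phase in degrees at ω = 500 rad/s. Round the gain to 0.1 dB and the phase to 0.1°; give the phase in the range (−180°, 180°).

43.9 dB, -90.0°

At s = jω = j500:
quadratic: (j500)² + 320·j500 + 250000 = 0 + j160000 → |·| ≈ 1.6e+05, ∠ ≈ 90.00°
|L| = 25000000 / 1.6e+05 ≈ 156.25
Gain = 20 log₁₀(156.25) ≈ 43.88 dB
∠L = 0.00° − 90.00° = -90.00°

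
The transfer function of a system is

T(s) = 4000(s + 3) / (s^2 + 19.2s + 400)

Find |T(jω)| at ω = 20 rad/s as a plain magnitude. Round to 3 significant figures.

211

At s = jω = j20:
zero (s+3): 3 + j20 → |·| = √(3²+20²) = √409 ≈ 20.224, ∠ = arctan(20/3) ≈ 81.47°
quadratic: (j20)² + 19.2·j20 + 400 = 0 + j384 → |·| ≈ 384, ∠ ≈ 90.00°
|T| = 4000 · 20.224 / 384 ≈ 210.67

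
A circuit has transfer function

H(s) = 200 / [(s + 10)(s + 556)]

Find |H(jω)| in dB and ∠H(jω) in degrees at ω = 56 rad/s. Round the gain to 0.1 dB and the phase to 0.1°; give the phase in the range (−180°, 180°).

At s = jω = j56:
pole (s+10): 10 + j56 → |·| = √(10²+56²) = √3236 ≈ 56.886, ∠ = arctan(56/10) ≈ 79.88°
pole (s+556): 556 + j56 → |·| = √(556²+56²) = √312272 ≈ 558.81, ∠ = arctan(56/556) ≈ 5.75°
|H| = 200 / 31788 ≈ 0.0062917
Gain = 20 log₁₀(0.0062917) ≈ -44.02 dB
∠H = 0.00° − 85.63° = -85.63°

-44.0 dB, -85.6°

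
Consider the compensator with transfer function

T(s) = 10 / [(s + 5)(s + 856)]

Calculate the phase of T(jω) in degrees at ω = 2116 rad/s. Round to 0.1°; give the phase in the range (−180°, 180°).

At s = jω = j2116:
pole (s+5): 5 + j2116 → |·| = √(5²+2116²) = √4477481 ≈ 2116, ∠ = arctan(2116/5) ≈ 89.86°
pole (s+856): 856 + j2116 → |·| = √(856²+2116²) = √5210192 ≈ 2282.6, ∠ = arctan(2116/856) ≈ 67.97°
∠T = 0.00° − 157.83° = -157.83°

-157.8°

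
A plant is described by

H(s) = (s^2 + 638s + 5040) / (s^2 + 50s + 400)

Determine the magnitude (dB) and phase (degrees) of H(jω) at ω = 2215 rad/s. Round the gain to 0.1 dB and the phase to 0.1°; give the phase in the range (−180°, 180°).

0.3 dB, -14.8°

Substitute s = j2215:
Numerator: (j2215)^2 + 638(j2215) + 5040 = -4901185 + j1413170
Denominator: (j2215)^2 + 50(j2215) + 400 = -4905825 + j110750
|N| = √(4901185² + 1413170²) ≈ 5.1008e+06, ∠N ≈ 163.92°
|D| = √(4905825² + 110750²) ≈ 4.9071e+06, ∠D ≈ 178.71°
|H| = 5.1008e+06 / 4.9071e+06 ≈ 1.0395
Gain = 20 log₁₀(1.0395) ≈ 0.34 dB
∠H = 163.92° − 178.71° = -14.79°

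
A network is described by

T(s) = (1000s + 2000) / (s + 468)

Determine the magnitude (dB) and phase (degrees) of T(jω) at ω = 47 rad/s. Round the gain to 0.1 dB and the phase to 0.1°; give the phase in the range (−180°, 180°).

40.0 dB, 81.8°

Substitute s = j47:
Numerator: 1000(j47) + 2000 = 2000 + j47000
Denominator: (j47) + 468 = 468 + j47
|N| = √(2000² + 47000²) ≈ 47043, ∠N ≈ 87.56°
|D| = √(468² + 47²) ≈ 470.35, ∠D ≈ 5.73°
|T| = 47043 / 470.35 ≈ 100.02
Gain = 20 log₁₀(100.02) ≈ 40.00 dB
∠T = 87.56° − 5.73° = 81.83°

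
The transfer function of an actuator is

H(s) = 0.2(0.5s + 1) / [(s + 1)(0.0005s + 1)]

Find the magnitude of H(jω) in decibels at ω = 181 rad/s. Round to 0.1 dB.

-20.0 dB

At ω = 181 rad/s:
zero (1 + j181·0.5) = 1 + j90.5 → |·| ≈ 90.506, ∠ ≈ 89.37°
pole (1 + j181·1) = 1 + j181 → |·| ≈ 181, ∠ ≈ 89.68°
pole (1 + j181·0.0005) = 1 + j0.0905 → |·| ≈ 1.0041, ∠ ≈ 5.17°
|H| = 0.2 · 90.506 / (181 · 1.0041) ≈ 0.099598
Gain = 20 log₁₀(0.099598) ≈ -20.03 dB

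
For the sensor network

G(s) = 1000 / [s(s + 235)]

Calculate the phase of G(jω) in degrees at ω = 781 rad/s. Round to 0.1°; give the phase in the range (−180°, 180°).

-163.3°

At s = jω = j781:
pole (s+235): 235 + j781 → |·| = √(235²+781²) = √665186 ≈ 815.59, ∠ = arctan(781/235) ≈ 73.25°
pole at origin: |s| = 781, ∠ = 90.00° (in denominator)
∠G = 0.00° − 163.25° = -163.25°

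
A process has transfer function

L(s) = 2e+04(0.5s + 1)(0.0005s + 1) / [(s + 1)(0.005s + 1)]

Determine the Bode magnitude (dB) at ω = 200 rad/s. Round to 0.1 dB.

At ω = 200 rad/s:
zero (1 + j200·0.5) = 1 + j100 → |·| ≈ 100, ∠ ≈ 89.43°
zero (1 + j200·0.0005) = 1 + j0.1 → |·| ≈ 1.005, ∠ ≈ 5.71°
pole (1 + j200·1) = 1 + j200 → |·| ≈ 200, ∠ ≈ 89.71°
pole (1 + j200·0.005) = 1 + j1 → |·| ≈ 1.4142, ∠ ≈ 45.00°
|L| = 2e+04 · 100 · 1.005 / (200 · 1.4142) ≈ 7106.5
Gain = 20 log₁₀(7106.5) ≈ 77.03 dB

77.0 dB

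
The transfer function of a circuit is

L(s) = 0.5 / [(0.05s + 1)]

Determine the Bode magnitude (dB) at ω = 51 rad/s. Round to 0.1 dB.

At ω = 51 rad/s:
pole (1 + j51·0.05) = 1 + j2.55 → |·| ≈ 2.7391, ∠ ≈ 68.59°
|L| = 0.5 · 1 / (2.7391) ≈ 0.18254
Gain = 20 log₁₀(0.18254) ≈ -14.77 dB

-14.8 dB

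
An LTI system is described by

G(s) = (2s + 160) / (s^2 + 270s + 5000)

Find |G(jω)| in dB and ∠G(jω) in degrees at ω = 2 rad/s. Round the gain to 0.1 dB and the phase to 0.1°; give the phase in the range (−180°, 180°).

Substitute s = j2:
Numerator: 2(j2) + 160 = 160 + j4
Denominator: (j2)^2 + 270(j2) + 5000 = 4996 + j540
|N| = √(160² + 4²) ≈ 160.05, ∠N ≈ 1.43°
|D| = √(4996² + 540²) ≈ 5025.1, ∠D ≈ 6.17°
|G| = 160.05 / 5025.1 ≈ 0.03185
Gain = 20 log₁₀(0.03185) ≈ -29.94 dB
∠G = 1.43° − 6.17° = -4.74°

-29.9 dB, -4.7°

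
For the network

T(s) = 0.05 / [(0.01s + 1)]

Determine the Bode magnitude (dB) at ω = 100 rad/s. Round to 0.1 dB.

At ω = 100 rad/s:
pole (1 + j100·0.01) = 1 + j1 → |·| ≈ 1.4142, ∠ ≈ 45.00°
|T| = 0.05 · 1 / (1.4142) ≈ 0.035356
Gain = 20 log₁₀(0.035356) ≈ -29.03 dB

-29.0 dB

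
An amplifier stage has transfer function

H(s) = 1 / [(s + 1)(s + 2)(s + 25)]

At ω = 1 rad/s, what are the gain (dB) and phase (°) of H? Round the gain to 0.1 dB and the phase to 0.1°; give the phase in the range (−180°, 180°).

At s = jω = j1:
pole (s+1): 1 + j1 → |·| = √(1²+1²) = √2 ≈ 1.4142, ∠ = arctan(1/1) ≈ 45.00°
pole (s+2): 2 + j1 → |·| = √(2²+1²) = √5 ≈ 2.2361, ∠ = arctan(1/2) ≈ 26.57°
pole (s+25): 25 + j1 → |·| = √(25²+1²) = √626 ≈ 25.02, ∠ = arctan(1/25) ≈ 2.29°
|H| = 1 / 79.121 ≈ 0.012639
Gain = 20 log₁₀(0.012639) ≈ -37.97 dB
∠H = 0.00° − 73.86° = -73.86°

-38.0 dB, -73.9°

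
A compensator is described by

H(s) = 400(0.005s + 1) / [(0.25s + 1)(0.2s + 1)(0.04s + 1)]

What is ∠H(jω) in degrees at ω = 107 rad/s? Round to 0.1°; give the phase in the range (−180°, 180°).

136.1°

At ω = 107 rad/s:
zero (1 + j107·0.005) = 1 + j0.535 → |·| ≈ 1.1341, ∠ ≈ 28.15°
pole (1 + j107·0.25) = 1 + j26.75 → |·| ≈ 26.769, ∠ ≈ 87.86°
pole (1 + j107·0.2) = 1 + j21.4 → |·| ≈ 21.423, ∠ ≈ 87.32°
pole (1 + j107·0.04) = 1 + j4.28 → |·| ≈ 4.3953, ∠ ≈ 76.85°
∠H = (28.15°) − (87.86° + 87.32° + 76.85°) = -223.88° ≡ 136.12° (principal value)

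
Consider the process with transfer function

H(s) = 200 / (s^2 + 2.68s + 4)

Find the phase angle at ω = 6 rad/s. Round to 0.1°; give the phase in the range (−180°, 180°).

-153.3°

At s = jω = j6:
quadratic: (j6)² + 2.68·j6 + 4 = -32 + j16.08 → |·| ≈ 35.813, ∠ ≈ 153.32°
∠H = 0.00° − 153.32° = -153.32°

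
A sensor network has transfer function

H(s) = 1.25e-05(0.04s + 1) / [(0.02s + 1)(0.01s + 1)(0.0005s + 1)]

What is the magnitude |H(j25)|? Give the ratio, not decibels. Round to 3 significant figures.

At ω = 25 rad/s:
zero (1 + j25·0.04) = 1 + j1 → |·| ≈ 1.4142, ∠ ≈ 45.00°
pole (1 + j25·0.02) = 1 + j0.5 → |·| ≈ 1.118, ∠ ≈ 26.57°
pole (1 + j25·0.01) = 1 + j0.25 → |·| ≈ 1.0308, ∠ ≈ 14.04°
pole (1 + j25·0.0005) = 1 + j0.0125 → |·| ≈ 1.0001, ∠ ≈ 0.72°
|H| = 1.25e-05 · 1.4142 / (1.118 · 1.0308 · 1.0001) ≈ 1.5338e-05

1.53e-05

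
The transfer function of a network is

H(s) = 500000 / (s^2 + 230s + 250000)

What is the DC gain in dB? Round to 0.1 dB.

H(0) = 500000 / 250000 = 2
20 log₁₀(2) ≈ 6.02 dB

6.0 dB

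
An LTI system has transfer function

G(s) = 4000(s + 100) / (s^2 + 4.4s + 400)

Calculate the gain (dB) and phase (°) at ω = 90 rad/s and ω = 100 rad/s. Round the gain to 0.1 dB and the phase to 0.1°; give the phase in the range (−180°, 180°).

At s = jω = j90:
zero (s+100): 100 + j90 → |·| = √(100²+90²) = √18100 ≈ 134.54, ∠ = arctan(90/100) ≈ 41.99°
quadratic: (j90)² + 4.4·j90 + 400 = -7700 + j396 → |·| ≈ 7710.2, ∠ ≈ 177.06°
|G| = 4000 · 134.54 / 7710.2 ≈ 69.798
Gain = 20 log₁₀(69.798) ≈ 36.88 dB
∠G = 41.99° − 177.06° = -135.07°

At s = jω = j100:
zero (s+100): 100 + j100 → |·| = √(100²+100²) = √20000 ≈ 141.42, ∠ = arctan(100/100) ≈ 45.00°
quadratic: (j100)² + 4.4·j100 + 400 = -9600 + j440 → |·| ≈ 9610.1, ∠ ≈ 177.38°
|G| = 4000 · 141.42 / 9610.1 ≈ 58.863
Gain = 20 log₁₀(58.863) ≈ 35.40 dB
∠G = 45.00° − 177.38° = -132.38°

ω = 90: 36.9 dB, -135.1°; ω = 100: 35.4 dB, -132.4°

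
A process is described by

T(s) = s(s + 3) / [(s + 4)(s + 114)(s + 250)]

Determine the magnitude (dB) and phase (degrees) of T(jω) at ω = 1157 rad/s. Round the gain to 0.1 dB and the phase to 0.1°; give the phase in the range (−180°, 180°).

-61.5 dB, -72.1°

At s = jω = j1157:
zero (s+3): 3 + j1157 → |·| = √(3²+1157²) = √1338658 ≈ 1157, ∠ = arctan(1157/3) ≈ 89.85°
zero at origin: s = j1157 → |·| = 1157, ∠ = 90.00°
pole (s+4): 4 + j1157 → |·| = √(4²+1157²) = √1338665 ≈ 1157, ∠ = arctan(1157/4) ≈ 89.80°
pole (s+114): 114 + j1157 → |·| = √(114²+1157²) = √1351645 ≈ 1162.6, ∠ = arctan(1157/114) ≈ 84.37°
pole (s+250): 250 + j1157 → |·| = √(250²+1157²) = √1401149 ≈ 1183.7, ∠ = arctan(1157/250) ≈ 77.81°
|T| = 1 · 1.3386e+06 / 1.5922e+09 ≈ 0.00084072
Gain = 20 log₁₀(0.00084072) ≈ -61.51 dB
∠T = 179.85° − 251.98° = -72.13°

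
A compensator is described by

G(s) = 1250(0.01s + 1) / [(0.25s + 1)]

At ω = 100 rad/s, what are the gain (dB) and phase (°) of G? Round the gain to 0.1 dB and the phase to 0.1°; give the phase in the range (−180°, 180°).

At ω = 100 rad/s:
zero (1 + j100·0.01) = 1 + j1 → |·| ≈ 1.4142, ∠ ≈ 45.00°
pole (1 + j100·0.25) = 1 + j25 → |·| ≈ 25.02, ∠ ≈ 87.71°
|G| = 1250 · 1.4142 / (25.02) ≈ 70.653
Gain = 20 log₁₀(70.653) ≈ 36.98 dB
∠G = (45.00°) − (87.71°) = -42.71°

37.0 dB, -42.7°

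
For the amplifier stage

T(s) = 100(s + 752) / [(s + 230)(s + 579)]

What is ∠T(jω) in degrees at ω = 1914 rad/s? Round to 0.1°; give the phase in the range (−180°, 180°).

At s = jω = j1914:
zero (s+752): 752 + j1914 → |·| = √(752²+1914²) = √4228900 ≈ 2056.4, ∠ = arctan(1914/752) ≈ 68.55°
pole (s+230): 230 + j1914 → |·| = √(230²+1914²) = √3716296 ≈ 1927.8, ∠ = arctan(1914/230) ≈ 83.15°
pole (s+579): 579 + j1914 → |·| = √(579²+1914²) = √3998637 ≈ 1999.7, ∠ = arctan(1914/579) ≈ 73.17°
∠T = 68.55° − 156.32° = -87.77°

-87.8°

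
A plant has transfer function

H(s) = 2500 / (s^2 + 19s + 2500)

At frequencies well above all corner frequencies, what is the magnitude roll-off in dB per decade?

-40 dB/decade

Each pole contributes −20 dB/decade at high frequency; each zero contributes +20 dB/decade.
Net: 0 zero(s) − 2 pole(s) → -40 dB/decade.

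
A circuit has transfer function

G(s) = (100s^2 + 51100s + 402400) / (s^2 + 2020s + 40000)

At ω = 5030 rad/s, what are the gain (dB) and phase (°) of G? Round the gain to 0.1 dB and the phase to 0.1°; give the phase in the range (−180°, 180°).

39.4 dB, 16.1°

Substitute s = j5030:
Numerator: 100(j5030)^2 + 51100(j5030) + 402400 = -2529687600 + j257033000
Denominator: (j5030)^2 + 2020(j5030) + 40000 = -25260900 + j10160600
|N| = √(2529687600² + 257033000²) ≈ 2.5427e+09, ∠N ≈ 174.20°
|D| = √(25260900² + 10160600²) ≈ 2.7228e+07, ∠D ≈ 158.09°
|G| = 2.5427e+09 / 2.7228e+07 ≈ 93.385
Gain = 20 log₁₀(93.385) ≈ 39.41 dB
∠G = 174.20° − 158.09° = 16.11°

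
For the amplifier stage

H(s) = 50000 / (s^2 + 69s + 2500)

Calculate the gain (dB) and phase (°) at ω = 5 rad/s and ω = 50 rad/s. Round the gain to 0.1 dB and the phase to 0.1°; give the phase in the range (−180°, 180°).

ω = 5: 26.0 dB, -7.9°; ω = 50: 23.2 dB, -90.0°

At s = jω = j5:
quadratic: (j5)² + 69·j5 + 2500 = 2475 + j345 → |·| ≈ 2498.9, ∠ ≈ 7.94°
|H| = 50000 / 2498.9 ≈ 20.009
Gain = 20 log₁₀(20.009) ≈ 26.02 dB
∠H = 0.00° − 7.94° = -7.94°

At s = jω = j50:
quadratic: (j50)² + 69·j50 + 2500 = 0 + j3450 → |·| ≈ 3450, ∠ ≈ 90.00°
|H| = 50000 / 3450 ≈ 14.493
Gain = 20 log₁₀(14.493) ≈ 23.22 dB
∠H = 0.00° − 90.00° = -90.00°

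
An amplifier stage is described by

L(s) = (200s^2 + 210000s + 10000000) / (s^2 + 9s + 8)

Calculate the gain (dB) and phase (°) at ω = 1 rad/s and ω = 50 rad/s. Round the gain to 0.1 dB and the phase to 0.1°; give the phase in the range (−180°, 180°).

ω = 1: 118.9 dB, -50.9°; ω = 50: 75.0 dB, -121.9°

Substitute s = j1:
Numerator: 200(j1)^2 + 210000(j1) + 10000000 = 9999800 + j210000
Denominator: (j1)^2 + 9(j1) + 8 = 7 + j9
|N| = √(9999800² + 210000²) ≈ 1.0002e+07, ∠N ≈ 1.20°
|D| = √(7² + 9²) ≈ 11.402, ∠D ≈ 52.13°
|L| = 1.0002e+07 / 11.402 ≈ 8.7721e+05
Gain = 20 log₁₀(8.7721e+05) ≈ 118.86 dB
∠L = 1.20° − 52.13° = -50.93°

Substitute s = j50:
Numerator: 200(j50)^2 + 210000(j50) + 10000000 = 9500000 + j10500000
Denominator: (j50)^2 + 9(j50) + 8 = -2492 + j450
|N| = √(9500000² + 10500000²) ≈ 1.416e+07, ∠N ≈ 47.86°
|D| = √(2492² + 450²) ≈ 2532.3, ∠D ≈ 169.76°
|L| = 1.416e+07 / 2532.3 ≈ 5591.8
Gain = 20 log₁₀(5591.8) ≈ 74.95 dB
∠L = 47.86° − 169.76° = -121.90°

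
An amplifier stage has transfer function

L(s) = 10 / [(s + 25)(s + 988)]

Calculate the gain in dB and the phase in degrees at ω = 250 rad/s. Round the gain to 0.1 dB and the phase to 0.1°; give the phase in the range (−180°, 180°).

At s = jω = j250:
pole (s+25): 25 + j250 → |·| = √(25²+250²) = √63125 ≈ 251.25, ∠ = arctan(250/25) ≈ 84.29°
pole (s+988): 988 + j250 → |·| = √(988²+250²) = √1038644 ≈ 1019.1, ∠ = arctan(250/988) ≈ 14.20°
|L| = 10 / 2.5605e+05 ≈ 3.9055e-05
Gain = 20 log₁₀(3.9055e-05) ≈ -88.17 dB
∠L = 0.00° − 98.49° = -98.49°

-88.2 dB, -98.5°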